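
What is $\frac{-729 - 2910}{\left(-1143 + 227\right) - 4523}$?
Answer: $\frac{1213}{1813} \approx 0.66906$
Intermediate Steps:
$\frac{-729 - 2910}{\left(-1143 + 227\right) - 4523} = - \frac{3639}{-916 - 4523} = - \frac{3639}{-5439} = \left(-3639\right) \left(- \frac{1}{5439}\right) = \frac{1213}{1813}$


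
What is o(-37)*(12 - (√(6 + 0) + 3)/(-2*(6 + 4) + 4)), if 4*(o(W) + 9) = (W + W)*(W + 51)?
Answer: -13065/4 - 67*√6/4 ≈ -3307.3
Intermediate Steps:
o(W) = -9 + W*(51 + W)/2 (o(W) = -9 + ((W + W)*(W + 51))/4 = -9 + ((2*W)*(51 + W))/4 = -9 + (2*W*(51 + W))/4 = -9 + W*(51 + W)/2)
o(-37)*(12 - (√(6 + 0) + 3)/(-2*(6 + 4) + 4)) = (-9 + (½)*(-37)² + (51/2)*(-37))*(12 - (√(6 + 0) + 3)/(-2*(6 + 4) + 4)) = (-9 + (½)*1369 - 1887/2)*(12 - (√6 + 3)/(-2*10 + 4)) = (-9 + 1369/2 - 1887/2)*(12 - (3 + √6)/(-20 + 4)) = -268*(12 - (3 + √6)/(-16)) = -268*(12 - (-1)*(3 + √6)/16) = -268*(12 - (-3/16 - √6/16)) = -268*(12 + (3/16 + √6/16)) = -268*(195/16 + √6/16) = -13065/4 - 67*√6/4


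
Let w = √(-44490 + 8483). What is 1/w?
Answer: -I*√36007/36007 ≈ -0.00527*I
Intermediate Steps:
w = I*√36007 (w = √(-36007) = I*√36007 ≈ 189.76*I)
1/w = 1/(I*√36007) = -I*√36007/36007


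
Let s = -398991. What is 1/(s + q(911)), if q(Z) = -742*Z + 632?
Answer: -1/1074321 ≈ -9.3082e-7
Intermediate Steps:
q(Z) = 632 - 742*Z
1/(s + q(911)) = 1/(-398991 + (632 - 742*911)) = 1/(-398991 + (632 - 675962)) = 1/(-398991 - 675330) = 1/(-1074321) = -1/1074321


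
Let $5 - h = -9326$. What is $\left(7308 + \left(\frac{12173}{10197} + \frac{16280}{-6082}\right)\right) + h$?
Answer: $\frac{515914046716}{31009077} \approx 16638.0$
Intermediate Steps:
$h = 9331$ ($h = 5 - -9326 = 5 + 9326 = 9331$)
$\left(7308 + \left(\frac{12173}{10197} + \frac{16280}{-6082}\right)\right) + h = \left(7308 + \left(\frac{12173}{10197} + \frac{16280}{-6082}\right)\right) + 9331 = \left(7308 + \left(12173 \cdot \frac{1}{10197} + 16280 \left(- \frac{1}{6082}\right)\right)\right) + 9331 = \left(7308 + \left(\frac{12173}{10197} - \frac{8140}{3041}\right)\right) + 9331 = \left(7308 - \frac{45985487}{31009077}\right) + 9331 = \frac{226568349229}{31009077} + 9331 = \frac{515914046716}{31009077}$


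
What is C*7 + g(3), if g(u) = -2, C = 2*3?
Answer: 40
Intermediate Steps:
C = 6
C*7 + g(3) = 6*7 - 2 = 42 - 2 = 40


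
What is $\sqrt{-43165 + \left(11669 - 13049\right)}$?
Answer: $i \sqrt{44545} \approx 211.06 i$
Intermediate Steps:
$\sqrt{-43165 + \left(11669 - 13049\right)} = \sqrt{-43165 - 1380} = \sqrt{-44545} = i \sqrt{44545}$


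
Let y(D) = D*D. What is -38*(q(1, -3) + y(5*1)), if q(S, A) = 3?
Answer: -1064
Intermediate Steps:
y(D) = D²
-38*(q(1, -3) + y(5*1)) = -38*(3 + (5*1)²) = -38*(3 + 5²) = -38*(3 + 25) = -38*28 = -1064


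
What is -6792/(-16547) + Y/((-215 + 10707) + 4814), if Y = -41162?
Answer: -288574631/126634191 ≈ -2.2788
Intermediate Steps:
-6792/(-16547) + Y/((-215 + 10707) + 4814) = -6792/(-16547) - 41162/((-215 + 10707) + 4814) = -6792*(-1/16547) - 41162/(10492 + 4814) = 6792/16547 - 41162/15306 = 6792/16547 - 41162*1/15306 = 6792/16547 - 20581/7653 = -288574631/126634191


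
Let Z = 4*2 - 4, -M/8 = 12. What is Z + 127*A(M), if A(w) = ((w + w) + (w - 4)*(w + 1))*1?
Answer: 1182120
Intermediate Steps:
M = -96 (M = -8*12 = -96)
Z = 4 (Z = 8 - 4 = 4)
A(w) = 2*w + (1 + w)*(-4 + w) (A(w) = (2*w + (-4 + w)*(1 + w))*1 = (2*w + (1 + w)*(-4 + w))*1 = 2*w + (1 + w)*(-4 + w))
Z + 127*A(M) = 4 + 127*(-4 + (-96)² - 1*(-96)) = 4 + 127*(-4 + 9216 + 96) = 4 + 127*9308 = 4 + 1182116 = 1182120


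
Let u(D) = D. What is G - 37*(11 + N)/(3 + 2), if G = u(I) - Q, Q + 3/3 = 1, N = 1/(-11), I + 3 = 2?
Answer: -899/11 ≈ -81.727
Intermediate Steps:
I = -1 (I = -3 + 2 = -1)
N = -1/11 ≈ -0.090909
Q = 0 (Q = -1 + 1 = 0)
G = -1 (G = -1 - 1*0 = -1 + 0 = -1)
G - 37*(11 + N)/(3 + 2) = -1 - 37*(11 - 1/11)/(3 + 2) = -1 - 4440/(11*5) = -1 - 37*24/11 = -1 - 888/11 = -899/11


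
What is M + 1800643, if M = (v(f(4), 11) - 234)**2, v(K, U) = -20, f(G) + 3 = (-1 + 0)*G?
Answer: 1865159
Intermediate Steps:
f(G) = -3 - G (f(G) = -3 + (-1 + 0)*G = -3 - G)
M = 64516 (M = (-20 - 234)**2 = (-254)**2 = 64516)
M + 1800643 = 64516 + 1800643 = 1865159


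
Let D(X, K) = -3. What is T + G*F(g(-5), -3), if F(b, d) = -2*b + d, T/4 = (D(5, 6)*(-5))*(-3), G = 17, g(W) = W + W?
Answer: 109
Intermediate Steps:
g(W) = 2*W
T = -180 (T = 4*(-3*(-5)*(-3)) = 4*(15*(-3)) = 4*(-45) = -180)
F(b, d) = d - 2*b
T + G*F(g(-5), -3) = -180 + 17*(-3 - 4*(-5)) = -180 + 17*(-3 - 2*(-10)) = -180 + 17*(-3 + 20) = -180 + 17*17 = -180 + 289 = 109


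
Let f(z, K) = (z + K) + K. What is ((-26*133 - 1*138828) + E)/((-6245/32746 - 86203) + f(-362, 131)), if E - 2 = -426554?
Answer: 18627169148/2826084283 ≈ 6.5912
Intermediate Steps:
E = -426552 (E = 2 - 426554 = -426552)
f(z, K) = z + 2*K (f(z, K) = (K + z) + K = z + 2*K)
((-26*133 - 1*138828) + E)/((-6245/32746 - 86203) + f(-362, 131)) = ((-26*133 - 1*138828) - 426552)/((-6245/32746 - 86203) + (-362 + 2*131)) = ((-3458 - 138828) - 426552)/((-6245*1/32746 - 86203) + (-362 + 262)) = (-142286 - 426552)/((-6245/32746 - 86203) - 100) = -568838/(-2822809683/32746 - 100) = -568838/(-2826084283/32746) = -568838*(-32746/2826084283) = 18627169148/2826084283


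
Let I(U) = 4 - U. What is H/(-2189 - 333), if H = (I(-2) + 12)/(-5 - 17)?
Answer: 9/27742 ≈ 0.00032442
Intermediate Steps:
H = -9/11 (H = ((4 - 1*(-2)) + 12)/(-5 - 17) = ((4 + 2) + 12)/(-22) = (6 + 12)*(-1/22) = 18*(-1/22) = -9/11 ≈ -0.81818)
H/(-2189 - 333) = -9/11/(-2189 - 333) = -9/11/(-2522) = -1/2522*(-9/11) = 9/27742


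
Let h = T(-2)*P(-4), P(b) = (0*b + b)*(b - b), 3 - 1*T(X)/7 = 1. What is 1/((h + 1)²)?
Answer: 1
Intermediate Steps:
T(X) = 14 (T(X) = 21 - 7*1 = 21 - 7 = 14)
P(b) = 0 (P(b) = (0 + b)*0 = b*0 = 0)
h = 0 (h = 14*0 = 0)
1/((h + 1)²) = 1/((0 + 1)²) = 1/(1²) = 1/1 = 1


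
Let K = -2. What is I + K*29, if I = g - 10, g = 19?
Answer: -49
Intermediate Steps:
I = 9 (I = 19 - 10 = 9)
I + K*29 = 9 - 2*29 = 9 - 58 = -49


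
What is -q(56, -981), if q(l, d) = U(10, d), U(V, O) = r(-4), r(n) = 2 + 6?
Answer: -8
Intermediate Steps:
r(n) = 8
U(V, O) = 8
q(l, d) = 8
-q(56, -981) = -1*8 = -8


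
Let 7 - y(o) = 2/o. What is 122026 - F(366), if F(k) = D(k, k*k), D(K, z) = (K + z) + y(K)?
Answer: -2251448/183 ≈ -12303.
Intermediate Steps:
y(o) = 7 - 2/o
D(K, z) = 7 + K + z - 2/K (D(K, z) = (K + z) + (7 - 2/K) = 7 + K + z - 2/K)
F(k) = 7 + k + k**2 - 2/k (F(k) = 7 + k + k*k - 2/k = 7 + k + k**2 - 2/k)
122026 - F(366) = 122026 - (7 + 366 + 366**2 - 2/366) = 122026 - (7 + 366 + 133956 - 2*1/366) = 122026 - (7 + 366 + 133956 - 1/183) = 122026 - 1*24582206/183 = 122026 - 24582206/183 = -2251448/183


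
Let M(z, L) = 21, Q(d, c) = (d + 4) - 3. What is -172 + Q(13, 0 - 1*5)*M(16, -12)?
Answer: 122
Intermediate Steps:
Q(d, c) = 1 + d (Q(d, c) = (4 + d) - 3 = 1 + d)
-172 + Q(13, 0 - 1*5)*M(16, -12) = -172 + (1 + 13)*21 = -172 + 14*21 = -172 + 294 = 122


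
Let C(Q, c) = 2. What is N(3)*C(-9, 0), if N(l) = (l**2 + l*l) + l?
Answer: 42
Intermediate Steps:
N(l) = l + 2*l**2 (N(l) = (l**2 + l**2) + l = 2*l**2 + l = l + 2*l**2)
N(3)*C(-9, 0) = (3*(1 + 2*3))*2 = (3*(1 + 6))*2 = (3*7)*2 = 21*2 = 42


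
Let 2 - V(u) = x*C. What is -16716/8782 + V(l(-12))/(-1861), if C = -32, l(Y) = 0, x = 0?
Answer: -15563020/8171651 ≈ -1.9045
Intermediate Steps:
V(u) = 2 (V(u) = 2 - 0*(-32) = 2 - 1*0 = 2 + 0 = 2)
-16716/8782 + V(l(-12))/(-1861) = -16716/8782 + 2/(-1861) = -16716*1/8782 + 2*(-1/1861) = -8358/4391 - 2/1861 = -15563020/8171651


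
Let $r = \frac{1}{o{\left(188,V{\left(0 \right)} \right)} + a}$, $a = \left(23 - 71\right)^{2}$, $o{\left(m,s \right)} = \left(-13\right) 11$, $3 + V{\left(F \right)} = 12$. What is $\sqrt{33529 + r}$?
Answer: $\frac{\sqrt{156577783370}}{2161} \approx 183.11$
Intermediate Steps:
$V{\left(F \right)} = 9$ ($V{\left(F \right)} = -3 + 12 = 9$)
$o{\left(m,s \right)} = -143$
$a = 2304$ ($a = \left(-48\right)^{2} = 2304$)
$r = \frac{1}{2161}$ ($r = \frac{1}{-143 + 2304} = \frac{1}{2161} \approx 0.00046275$)
$\sqrt{33529 + r} = \sqrt{33529 + \frac{1}{2161}} = \sqrt{\frac{72456170}{2161}} = \frac{\sqrt{156577783370}}{2161}$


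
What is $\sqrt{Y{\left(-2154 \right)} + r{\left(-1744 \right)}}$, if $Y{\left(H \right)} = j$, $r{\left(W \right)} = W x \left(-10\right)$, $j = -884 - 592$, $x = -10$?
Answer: $2 i \sqrt{43969} \approx 419.38 i$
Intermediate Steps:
$j = -1476$ ($j = -884 - 592 = -1476$)
$r{\left(W \right)} = 100 W$ ($r{\left(W \right)} = W \left(-10\right) \left(-10\right) = - 10 W \left(-10\right) = 100 W$)
$Y{\left(H \right)} = -1476$
$\sqrt{Y{\left(-2154 \right)} + r{\left(-1744 \right)}} = \sqrt{-1476 + 100 \left(-1744\right)} = \sqrt{-1476 - 174400} = \sqrt{-175876} = 2 i \sqrt{43969}$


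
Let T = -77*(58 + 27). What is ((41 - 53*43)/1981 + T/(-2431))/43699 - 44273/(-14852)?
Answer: 49824561762063/16714148913644 ≈ 2.9810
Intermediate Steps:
T = -6545 (T = -77*85 = -6545)
((41 - 53*43)/1981 + T/(-2431))/43699 - 44273/(-14852) = ((41 - 53*43)/1981 - 6545/(-2431))/43699 - 44273/(-14852) = ((41 - 2279)*(1/1981) - 6545*(-1/2431))*(1/43699) - 44273*(-1/14852) = (-2238*1/1981 + 35/13)*(1/43699) + 44273/14852 = (-2238/1981 + 35/13)*(1/43699) + 44273/14852 = (40241/25753)*(1/43699) + 44273/14852 = 40241/1125380347 + 44273/14852 = 49824561762063/16714148913644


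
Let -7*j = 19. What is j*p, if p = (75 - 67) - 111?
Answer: 1957/7 ≈ 279.57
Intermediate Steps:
j = -19/7 (j = -⅐*19 = -19/7 ≈ -2.7143)
p = -103 (p = 8 - 111 = -103)
j*p = -19/7*(-103) = 1957/7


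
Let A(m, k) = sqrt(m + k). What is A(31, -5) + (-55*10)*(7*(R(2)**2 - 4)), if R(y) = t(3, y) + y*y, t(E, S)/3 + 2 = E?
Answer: -173250 + sqrt(26) ≈ -1.7325e+5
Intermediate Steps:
t(E, S) = -6 + 3*E
A(m, k) = sqrt(k + m)
R(y) = 3 + y**2 (R(y) = (-6 + 3*3) + y*y = (-6 + 9) + y**2 = 3 + y**2)
A(31, -5) + (-55*10)*(7*(R(2)**2 - 4)) = sqrt(-5 + 31) + (-55*10)*(7*((3 + 2**2)**2 - 4)) = sqrt(26) - 3850*((3 + 4)**2 - 4) = sqrt(26) - 3850*(7**2 - 4) = sqrt(26) - 3850*(49 - 4) = sqrt(26) - 3850*45 = sqrt(26) - 550*315 = sqrt(26) - 173250 = -173250 + sqrt(26)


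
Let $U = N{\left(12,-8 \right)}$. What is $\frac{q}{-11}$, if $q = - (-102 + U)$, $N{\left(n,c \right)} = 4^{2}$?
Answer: $- \frac{86}{11} \approx -7.8182$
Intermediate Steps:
$N{\left(n,c \right)} = 16$
$U = 16$
$q = 86$ ($q = - (-102 + 16) = \left(-1\right) \left(-86\right) = 86$)
$\frac{q}{-11} = \frac{86}{-11} = 86 \left(- \frac{1}{11}\right) = - \frac{86}{11}$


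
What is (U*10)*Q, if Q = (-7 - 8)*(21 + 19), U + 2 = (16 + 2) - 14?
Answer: -12000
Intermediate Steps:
U = 2 (U = -2 + ((16 + 2) - 14) = -2 + (18 - 14) = -2 + 4 = 2)
Q = -600 (Q = -15*40 = -600)
(U*10)*Q = (2*10)*(-600) = 20*(-600) = -12000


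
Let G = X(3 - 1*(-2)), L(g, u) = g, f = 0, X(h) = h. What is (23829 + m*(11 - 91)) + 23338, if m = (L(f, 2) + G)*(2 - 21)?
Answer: 54767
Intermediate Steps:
G = 5 (G = 3 - 1*(-2) = 3 + 2 = 5)
m = -95 (m = (0 + 5)*(2 - 21) = 5*(-19) = -95)
(23829 + m*(11 - 91)) + 23338 = (23829 - 95*(11 - 91)) + 23338 = (23829 - 95*(-80)) + 23338 = (23829 + 7600) + 23338 = 31429 + 23338 = 54767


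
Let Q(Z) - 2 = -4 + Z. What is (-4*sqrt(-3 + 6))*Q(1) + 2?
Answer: 2 + 4*sqrt(3) ≈ 8.9282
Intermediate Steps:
Q(Z) = -2 + Z (Q(Z) = 2 + (-4 + Z) = -2 + Z)
(-4*sqrt(-3 + 6))*Q(1) + 2 = (-4*sqrt(-3 + 6))*(-2 + 1) + 2 = -4*sqrt(3)*(-1) + 2 = 4*sqrt(3) + 2 = 2 + 4*sqrt(3)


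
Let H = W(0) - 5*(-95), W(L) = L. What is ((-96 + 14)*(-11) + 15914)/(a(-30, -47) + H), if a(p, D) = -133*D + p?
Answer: 2102/837 ≈ 2.5113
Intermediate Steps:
a(p, D) = p - 133*D
H = 475 (H = 0 - 5*(-95) = 0 + 475 = 475)
((-96 + 14)*(-11) + 15914)/(a(-30, -47) + H) = ((-96 + 14)*(-11) + 15914)/((-30 - 133*(-47)) + 475) = (-82*(-11) + 15914)/((-30 + 6251) + 475) = (902 + 15914)/(6221 + 475) = 16816/6696 = 16816*(1/6696) = 2102/837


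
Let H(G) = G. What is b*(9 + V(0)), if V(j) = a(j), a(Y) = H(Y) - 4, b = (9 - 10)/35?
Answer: -1/7 ≈ -0.14286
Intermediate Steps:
b = -1/35 (b = -1*1/35 = -1/35 ≈ -0.028571)
a(Y) = -4 + Y (a(Y) = Y - 4 = -4 + Y)
V(j) = -4 + j
b*(9 + V(0)) = -(9 + (-4 + 0))/35 = -(9 - 4)/35 = -1/35*5 = -1/7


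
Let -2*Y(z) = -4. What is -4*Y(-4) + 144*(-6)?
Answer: -872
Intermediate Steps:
Y(z) = 2 (Y(z) = -1/2*(-4) = 2)
-4*Y(-4) + 144*(-6) = -4*2 + 144*(-6) = -8 - 864 = -872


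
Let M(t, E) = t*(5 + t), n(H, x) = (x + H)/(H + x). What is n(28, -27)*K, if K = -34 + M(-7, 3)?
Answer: -20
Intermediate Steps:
n(H, x) = 1 (n(H, x) = (H + x)/(H + x) = 1)
K = -20 (K = -34 - 7*(5 - 7) = -34 - 7*(-2) = -34 + 14 = -20)
n(28, -27)*K = 1*(-20) = -20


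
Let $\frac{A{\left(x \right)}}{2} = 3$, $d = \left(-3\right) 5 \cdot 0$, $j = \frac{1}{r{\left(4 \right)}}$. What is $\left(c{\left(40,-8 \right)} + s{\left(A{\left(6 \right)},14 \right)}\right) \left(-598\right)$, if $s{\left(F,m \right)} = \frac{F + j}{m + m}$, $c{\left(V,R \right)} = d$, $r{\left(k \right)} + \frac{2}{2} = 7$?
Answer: $- \frac{11063}{84} \approx -131.7$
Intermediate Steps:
$r{\left(k \right)} = 6$ ($r{\left(k \right)} = -1 + 7 = 6$)
$j = \frac{1}{6} \approx 0.16667$
$d = 0$ ($d = \left(-15\right) 0 = 0$)
$A{\left(x \right)} = 6$ ($A{\left(x \right)} = 2 \cdot 3 = 6$)
$c{\left(V,R \right)} = 0$
$s{\left(F,m \right)} = \frac{\frac{1}{6} + F}{2 m}$ ($s{\left(F,m \right)} = \frac{F + \frac{1}{6}}{m + m} = \frac{\frac{1}{6} + F}{2 m}$)
$\left(c{\left(40,-8 \right)} + s{\left(A{\left(6 \right)},14 \right)}\right) \left(-598\right) = \left(0 + \frac{1 + 6 \cdot 6}{12 \cdot 14}\right) \left(-598\right) = \left(0 + \frac{1}{12} \cdot \frac{1}{14} \left(1 + 36\right)\right) \left(-598\right) = \left(0 + \frac{1}{12} \cdot \frac{1}{14} \cdot 37\right) \left(-598\right) = \left(0 + \frac{37}{168}\right) \left(-598\right) = \frac{37}{168} \left(-598\right) = - \frac{11063}{84}$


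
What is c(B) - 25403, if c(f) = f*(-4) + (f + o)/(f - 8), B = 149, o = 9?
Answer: -3665701/141 ≈ -25998.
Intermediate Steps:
c(f) = -4*f + (9 + f)/(-8 + f) (c(f) = f*(-4) + (f + 9)/(f - 8) = -4*f + (9 + f)/(-8 + f))
c(B) - 25403 = (9 - 4*149**2 + 33*149)/(-8 + 149) - 25403 = (9 - 4*22201 + 4917)/141 - 25403 = (9 - 88804 + 4917)/141 - 25403 = (1/141)*(-83878) - 25403 = -83878/141 - 25403 = -3665701/141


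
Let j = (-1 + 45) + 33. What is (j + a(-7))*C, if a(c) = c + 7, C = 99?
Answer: 7623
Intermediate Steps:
a(c) = 7 + c
j = 77 (j = 44 + 33 = 77)
(j + a(-7))*C = (77 + (7 - 7))*99 = (77 + 0)*99 = 77*99 = 7623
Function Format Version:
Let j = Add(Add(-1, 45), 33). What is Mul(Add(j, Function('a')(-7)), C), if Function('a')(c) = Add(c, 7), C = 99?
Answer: 7623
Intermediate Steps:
Function('a')(c) = Add(7, c)
j = 77 (j = Add(44, 33) = 77)
Mul(Add(j, Function('a')(-7)), C) = Mul(Add(77, Add(7, -7)), 99) = Mul(Add(77, 0), 99) = Mul(77, 99) = 7623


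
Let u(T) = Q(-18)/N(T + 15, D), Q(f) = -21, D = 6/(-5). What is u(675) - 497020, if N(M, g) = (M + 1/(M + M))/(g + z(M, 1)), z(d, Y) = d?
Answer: -473282902444/952201 ≈ -4.9704e+5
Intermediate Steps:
D = -6/5 (D = 6*(-⅕) = -6/5 ≈ -1.2000)
N(M, g) = (M + 1/(2*M))/(M + g) (N(M, g) = (M + 1/(M + M))/(g + M) = (M + 1/(2*M))/(M + g))
u(T) = -21*(15 + T)*(69/5 + T)/(½ + (15 + T)²) (u(T) = -21*(T + 15)*((T + 15) - 6/5)/(½ + (T + 15)²) = -21*(15 + T)*((15 + T) - 6/5)/(½ + (15 + T)²) = -21*(15 + T)*(69/5 + T)/(½ + (15 + T)²))
u(675) - 497020 = -42*(15 + 675)*(69 + 5*675)/(5 + 10*(15 + 675)²) - 497020 = -42*690*(69 + 3375)/(5 + 10*690²) - 497020 = -42*690*3444/(5 + 10*476100) - 497020 = -42*690*3444/(5 + 4761000) - 497020 = -42*690*3444/4761005 - 497020 = -42*1/4761005*690*3444 - 497020 = -19961424/952201 - 497020 = -473282902444/952201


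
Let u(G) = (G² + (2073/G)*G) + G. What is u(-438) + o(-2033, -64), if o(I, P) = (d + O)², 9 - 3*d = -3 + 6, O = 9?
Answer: 193600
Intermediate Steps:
d = 2 (d = 3 - (-3 + 6)/3 = 3 - ⅓*3 = 3 - 1 = 2)
o(I, P) = 121 (o(I, P) = (2 + 9)² = 11² = 121)
u(G) = 2073 + G + G² (u(G) = (G² + 2073) + G = (2073 + G²) + G = 2073 + G + G²)
u(-438) + o(-2033, -64) = (2073 - 438 + (-438)²) + 121 = (2073 - 438 + 191844) + 121 = 193479 + 121 = 193600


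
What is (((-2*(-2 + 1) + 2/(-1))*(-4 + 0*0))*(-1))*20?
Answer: 0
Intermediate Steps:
(((-2*(-2 + 1) + 2/(-1))*(-4 + 0*0))*(-1))*20 = (((-2*(-1) + 2*(-1))*(-4 + 0))*(-1))*20 = (((2 - 2)*(-4))*(-1))*20 = ((0*(-4))*(-1))*20 = (0*(-1))*20 = 0*20 = 0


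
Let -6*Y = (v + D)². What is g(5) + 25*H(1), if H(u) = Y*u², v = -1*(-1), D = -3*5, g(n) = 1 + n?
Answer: -2432/3 ≈ -810.67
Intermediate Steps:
D = -15
v = 1
Y = -98/3 (Y = -(1 - 15)²/6 = -⅙*(-14)² = -⅙*196 = -98/3 ≈ -32.667)
H(u) = -98*u²/3
g(5) + 25*H(1) = (1 + 5) + 25*(-98/3*1²) = 6 + 25*(-98/3*1) = 6 + 25*(-98/3) = 6 - 2450/3 = -2432/3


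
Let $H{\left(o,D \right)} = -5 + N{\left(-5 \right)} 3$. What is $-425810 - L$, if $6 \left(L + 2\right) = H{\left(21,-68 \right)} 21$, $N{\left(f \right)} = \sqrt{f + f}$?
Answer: $- \frac{851581}{2} - \frac{21 i \sqrt{10}}{2} \approx -4.2579 \cdot 10^{5} - 33.204 i$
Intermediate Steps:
$N{\left(f \right)} = \sqrt{2} \sqrt{f}$ ($N{\left(f \right)} = \sqrt{2 f} = \sqrt{2} \sqrt{f}$)
$H{\left(o,D \right)} = -5 + 3 i \sqrt{10}$ ($H{\left(o,D \right)} = -5 + \sqrt{2} \sqrt{-5} \cdot 3 = -5 + \sqrt{2} i \sqrt{5} \cdot 3 = -5 + i \sqrt{10} \cdot 3 = -5 + 3 i \sqrt{10}$)
$L = - \frac{39}{2} + \frac{21 i \sqrt{10}}{2}$ ($L = -2 + \frac{\left(-5 + 3 i \sqrt{10}\right) 21}{6} = -2 + \frac{-105 + 63 i \sqrt{10}}{6} = -2 - \left(\frac{35}{2} - \frac{21 i \sqrt{10}}{2}\right) = - \frac{39}{2} + \frac{21 i \sqrt{10}}{2} \approx -19.5 + 33.204 i$)
$-425810 - L = -425810 - \left(- \frac{39}{2} + \frac{21 i \sqrt{10}}{2}\right) = -425810 + \left(\frac{39}{2} - \frac{21 i \sqrt{10}}{2}\right) = - \frac{851581}{2} - \frac{21 i \sqrt{10}}{2}$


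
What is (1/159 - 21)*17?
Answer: -56746/159 ≈ -356.89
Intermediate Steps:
(1/159 - 21)*17 = -3338/159*17 = -56746/159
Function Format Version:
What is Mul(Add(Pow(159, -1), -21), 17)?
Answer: Rational(-56746, 159) ≈ -356.89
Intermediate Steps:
Mul(Add(Pow(159, -1), -21), 17) = Mul(Add(Rational(1, 159), -21), 17) = Mul(Rational(-3338, 159), 17) = Rational(-56746, 159)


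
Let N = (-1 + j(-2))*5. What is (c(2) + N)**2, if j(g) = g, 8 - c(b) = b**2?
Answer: 121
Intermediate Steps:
c(b) = 8 - b**2
N = -15 (N = (-1 - 2)*5 = -3*5 = -15)
(c(2) + N)**2 = ((8 - 1*2**2) - 15)**2 = ((8 - 1*4) - 15)**2 = ((8 - 4) - 15)**2 = (4 - 15)**2 = (-11)**2 = 121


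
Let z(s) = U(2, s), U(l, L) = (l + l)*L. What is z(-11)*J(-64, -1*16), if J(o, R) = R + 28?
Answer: -528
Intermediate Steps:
U(l, L) = 2*L*l (U(l, L) = (2*l)*L = 2*L*l)
J(o, R) = 28 + R
z(s) = 4*s (z(s) = 2*s*2 = 4*s)
z(-11)*J(-64, -1*16) = (4*(-11))*(28 - 1*16) = -44*(28 - 16) = -44*12 = -528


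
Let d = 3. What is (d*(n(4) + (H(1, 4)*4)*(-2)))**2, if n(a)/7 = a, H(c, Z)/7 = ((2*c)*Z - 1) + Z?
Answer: 3111696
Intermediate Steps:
H(c, Z) = -7 + 7*Z + 14*Z*c (H(c, Z) = 7*(((2*c)*Z - 1) + Z) = 7*((2*Z*c - 1) + Z) = 7*((-1 + 2*Z*c) + Z) = 7*(-1 + Z + 2*Z*c) = -7 + 7*Z + 14*Z*c)
n(a) = 7*a
(d*(n(4) + (H(1, 4)*4)*(-2)))**2 = (3*(7*4 + ((-7 + 7*4 + 14*4*1)*4)*(-2)))**2 = (3*(28 + ((-7 + 28 + 56)*4)*(-2)))**2 = (3*(28 + (77*4)*(-2)))**2 = (3*(28 + 308*(-2)))**2 = (3*(28 - 616))**2 = (3*(-588))**2 = (-1764)**2 = 3111696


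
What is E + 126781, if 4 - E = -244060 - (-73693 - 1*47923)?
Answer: 249229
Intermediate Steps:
E = 122448 (E = 4 - (-244060 - (-73693 - 1*47923)) = 4 - (-244060 - (-73693 - 47923)) = 4 - (-244060 - 1*(-121616)) = 4 - (-244060 + 121616) = 4 - 1*(-122444) = 4 + 122444 = 122448)
E + 126781 = 122448 + 126781 = 249229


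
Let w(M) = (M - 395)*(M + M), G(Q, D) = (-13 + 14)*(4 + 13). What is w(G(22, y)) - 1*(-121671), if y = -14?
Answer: 108819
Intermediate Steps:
G(Q, D) = 17 (G(Q, D) = 1*17 = 17)
w(M) = 2*M*(-395 + M) (w(M) = (-395 + M)*(2*M) = 2*M*(-395 + M))
w(G(22, y)) - 1*(-121671) = 2*17*(-395 + 17) - 1*(-121671) = 2*17*(-378) + 121671 = -12852 + 121671 = 108819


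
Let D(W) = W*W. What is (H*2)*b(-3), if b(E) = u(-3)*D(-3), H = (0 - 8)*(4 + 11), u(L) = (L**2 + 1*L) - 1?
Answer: -10800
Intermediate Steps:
D(W) = W**2
u(L) = -1 + L + L**2 (u(L) = (L**2 + L) - 1 = (L + L**2) - 1 = -1 + L + L**2)
H = -120 (H = -8*15 = -120)
b(E) = 45 (b(E) = (-1 - 3 + (-3)**2)*(-3)**2 = (-1 - 3 + 9)*9 = 5*9 = 45)
(H*2)*b(-3) = -120*2*45 = -240*45 = -10800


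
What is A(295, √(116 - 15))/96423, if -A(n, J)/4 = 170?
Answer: -680/96423 ≈ -0.0070523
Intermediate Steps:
A(n, J) = -680 (A(n, J) = -4*170 = -680)
A(295, √(116 - 15))/96423 = -680/96423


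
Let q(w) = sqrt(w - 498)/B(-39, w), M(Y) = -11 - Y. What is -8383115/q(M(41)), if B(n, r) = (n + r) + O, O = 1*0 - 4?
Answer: -159279185*I*sqrt(22)/22 ≈ -3.3958e+7*I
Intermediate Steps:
O = -4 (O = 0 - 4 = -4)
B(n, r) = -4 + n + r (B(n, r) = (n + r) - 4 = -4 + n + r)
q(w) = sqrt(-498 + w)/(-43 + w) (q(w) = sqrt(w - 498)/(-4 - 39 + w) = sqrt(-498 + w)/(-43 + w))
-8383115/q(M(41)) = -8383115*(-43 + (-11 - 1*41))/sqrt(-498 + (-11 - 1*41)) = -8383115*(-43 + (-11 - 41))/sqrt(-498 + (-11 - 41)) = -8383115*(-43 - 52)/sqrt(-498 - 52) = -8383115*19*I*sqrt(22)/22 = -159279185*I*sqrt(22)/22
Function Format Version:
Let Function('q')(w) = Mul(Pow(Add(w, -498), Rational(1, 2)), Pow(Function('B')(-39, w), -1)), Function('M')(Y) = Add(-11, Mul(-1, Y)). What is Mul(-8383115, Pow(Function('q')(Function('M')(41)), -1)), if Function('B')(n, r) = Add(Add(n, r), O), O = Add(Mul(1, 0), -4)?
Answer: Mul(Rational(-159279185, 22), I, Pow(22, Rational(1, 2))) ≈ Mul(-3.3958e+7, I)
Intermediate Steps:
O = -4 (O = Add(0, -4) = -4)
Function('B')(n, r) = Add(-4, n, r) (Function('B')(n, r) = Add(Add(n, r), -4) = Add(-4, n, r))
Function('q')(w) = Mul(Pow(Add(-498, w), Rational(1, 2)), Pow(Add(-43, w), -1)) (Function('q')(w) = Mul(Pow(Add(w, -498), Rational(1, 2)), Pow(Add(-4, -39, w), -1)) = Mul(Pow(Add(-498, w), Rational(1, 2)), Pow(Add(-43, w), -1)))
Mul(-8383115, Pow(Function('q')(Function('M')(41)), -1)) = Mul(-8383115, Pow(Mul(Pow(Add(-498, Add(-11, Mul(-1, 41))), Rational(1, 2)), Pow(Add(-43, Add(-11, Mul(-1, 41))), -1)), -1)) = Mul(-8383115, Pow(Mul(Pow(Add(-498, Add(-11, -41)), Rational(1, 2)), Pow(Add(-43, Add(-11, -41)), -1)), -1)) = Mul(-8383115, Pow(Mul(Pow(Add(-498, -52), Rational(1, 2)), Pow(Add(-43, -52), -1)), -1)) = Mul(-8383115, Pow(Mul(Pow(-550, Rational(1, 2)), Pow(-95, -1)), -1)) = Mul(-8383115, Pow(Mul(Mul(5, I, Pow(22, Rational(1, 2))), Rational(-1, 95)), -1)) = Mul(-8383115, Pow(Mul(Rational(-1, 19), I, Pow(22, Rational(1, 2))), -1)) = Mul(-8383115, Mul(Rational(19, 22), I, Pow(22, Rational(1, 2)))) = Mul(Rational(-159279185, 22), I, Pow(22, Rational(1, 2)))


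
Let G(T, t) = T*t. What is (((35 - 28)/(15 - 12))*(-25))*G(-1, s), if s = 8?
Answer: 1400/3 ≈ 466.67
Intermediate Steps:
(((35 - 28)/(15 - 12))*(-25))*G(-1, s) = (((35 - 28)/(15 - 12))*(-25))*(-1*8) = ((7/3)*(-25))*(-8) = -175/3*(-8) = 1400/3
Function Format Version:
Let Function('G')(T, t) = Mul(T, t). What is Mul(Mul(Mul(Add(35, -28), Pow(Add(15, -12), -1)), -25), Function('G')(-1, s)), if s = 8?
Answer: Rational(1400, 3) ≈ 466.67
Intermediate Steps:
Mul(Mul(Mul(Add(35, -28), Pow(Add(15, -12), -1)), -25), Function('G')(-1, s)) = Mul(Mul(Mul(Add(35, -28), Pow(Add(15, -12), -1)), -25), Mul(-1, 8)) = Mul(Mul(Mul(7, Pow(3, -1)), -25), -8) = Mul(Mul(Mul(7, Rational(1, 3)), -25), -8) = Mul(Mul(Rational(7, 3), -25), -8) = Mul(Rational(-175, 3), -8) = Rational(1400, 3)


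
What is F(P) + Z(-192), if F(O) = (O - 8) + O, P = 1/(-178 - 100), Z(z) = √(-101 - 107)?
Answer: -1113/139 + 4*I*√13 ≈ -8.0072 + 14.422*I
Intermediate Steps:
Z(z) = 4*I*√13 (Z(z) = √(-208) = 4*I*√13)
P = -1/278 (P = 1/(-278) = -1/278 ≈ -0.0035971)
F(O) = -8 + 2*O (F(O) = (-8 + O) + O = -8 + 2*O)
F(P) + Z(-192) = (-8 + 2*(-1/278)) + 4*I*√13 = (-8 - 1/139) + 4*I*√13 = -1113/139 + 4*I*√13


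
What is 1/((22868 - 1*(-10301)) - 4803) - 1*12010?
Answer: -340675659/28366 ≈ -12010.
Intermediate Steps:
1/((22868 - 1*(-10301)) - 4803) - 1*12010 = 1/((22868 + 10301) - 4803) - 12010 = 1/(33169 - 4803) - 12010 = 1/28366 - 12010 = -340675659/28366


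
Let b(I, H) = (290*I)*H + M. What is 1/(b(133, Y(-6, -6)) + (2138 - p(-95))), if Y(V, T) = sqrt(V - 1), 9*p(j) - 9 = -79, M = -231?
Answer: 8163/44410086031 - 164430*I*sqrt(7)/44410086031 ≈ 1.8381e-7 - 9.796e-6*I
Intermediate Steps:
p(j) = -70/9 (p(j) = 1 + (1/9)*(-79) = 1 - 79/9 = -70/9)
Y(V, T) = sqrt(-1 + V)
b(I, H) = -231 + 290*H*I (b(I, H) = (290*I)*H - 231 = 290*H*I - 231 = -231 + 290*H*I)
1/(b(133, Y(-6, -6)) + (2138 - p(-95))) = 1/((-231 + 290*sqrt(-1 - 6)*133) + (2138 - 1*(-70/9))) = 1/((-231 + 290*sqrt(-7)*133) + (2138 + 70/9)) = 1/((-231 + 290*(I*sqrt(7))*133) + 19312/9) = 1/((-231 + 38570*I*sqrt(7)) + 19312/9) = 1/(17233/9 + 38570*I*sqrt(7))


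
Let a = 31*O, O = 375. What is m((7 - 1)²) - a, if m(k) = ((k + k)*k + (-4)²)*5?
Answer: 1415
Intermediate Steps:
m(k) = 80 + 10*k² (m(k) = ((2*k)*k + 16)*5 = (2*k² + 16)*5 = (16 + 2*k²)*5 = 80 + 10*k²)
a = 11625 (a = 31*375 = 11625)
m((7 - 1)²) - a = (80 + 10*((7 - 1)²)²) - 1*11625 = (80 + 10*(6²)²) - 11625 = (80 + 10*36²) - 11625 = (80 + 10*1296) - 11625 = (80 + 12960) - 11625 = 13040 - 11625 = 1415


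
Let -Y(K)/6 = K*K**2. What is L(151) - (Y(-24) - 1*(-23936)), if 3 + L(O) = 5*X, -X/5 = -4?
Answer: -106783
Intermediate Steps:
X = 20 (X = -5*(-4) = 20)
Y(K) = -6*K**3 (Y(K) = -6*K*K**2 = -6*K**3)
L(O) = 97 (L(O) = -3 + 5*20 = -3 + 100 = 97)
L(151) - (Y(-24) - 1*(-23936)) = 97 - (-6*(-24)**3 - 1*(-23936)) = 97 - (-6*(-13824) + 23936) = 97 - (82944 + 23936) = 97 - 1*106880 = 97 - 106880 = -106783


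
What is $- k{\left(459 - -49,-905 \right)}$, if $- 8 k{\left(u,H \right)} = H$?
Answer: $- \frac{905}{8} \approx -113.13$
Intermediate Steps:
$k{\left(u,H \right)} = - \frac{H}{8}$
$- k{\left(459 - -49,-905 \right)} = - \frac{\left(-1\right) \left(-905\right)}{8} = \left(-1\right) \frac{905}{8} = - \frac{905}{8}$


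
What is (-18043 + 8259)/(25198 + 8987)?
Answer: -9784/34185 ≈ -0.28621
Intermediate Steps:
(-18043 + 8259)/(25198 + 8987) = -9784/34185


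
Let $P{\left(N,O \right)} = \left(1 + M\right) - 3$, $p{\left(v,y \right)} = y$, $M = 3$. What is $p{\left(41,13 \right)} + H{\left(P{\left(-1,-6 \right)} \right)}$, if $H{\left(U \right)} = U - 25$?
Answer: $-11$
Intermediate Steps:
$P{\left(N,O \right)} = 1$ ($P{\left(N,O \right)} = \left(1 + 3\right) - 3 = 4 - 3 = 1$)
$H{\left(U \right)} = -25 + U$
$p{\left(41,13 \right)} + H{\left(P{\left(-1,-6 \right)} \right)} = 13 + \left(-25 + 1\right) = 13 - 24 = -11$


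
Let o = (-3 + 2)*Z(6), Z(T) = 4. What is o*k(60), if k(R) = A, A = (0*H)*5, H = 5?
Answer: 0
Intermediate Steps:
o = -4 (o = (-3 + 2)*4 = -1*4 = -4)
A = 0 (A = (0*5)*5 = 0*5 = 0)
k(R) = 0
o*k(60) = -4*0 = 0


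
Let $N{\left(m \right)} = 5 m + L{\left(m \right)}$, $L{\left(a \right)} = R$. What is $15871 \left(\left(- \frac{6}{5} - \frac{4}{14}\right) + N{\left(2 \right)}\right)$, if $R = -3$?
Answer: $\frac{3063103}{35} \approx 87517.0$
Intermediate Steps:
$L{\left(a \right)} = -3$
$N{\left(m \right)} = -3 + 5 m$ ($N{\left(m \right)} = 5 m - 3 = -3 + 5 m$)
$15871 \left(\left(- \frac{6}{5} - \frac{4}{14}\right) + N{\left(2 \right)}\right) = 15871 \left(\left(- \frac{6}{5} - \frac{4}{14}\right) + \left(-3 + 5 \cdot 2\right)\right) = 15871 \left(\left(\left(-6\right) \frac{1}{5} - \frac{2}{7}\right) + \left(-3 + 10\right)\right) = 15871 \left(\left(- \frac{6}{5} - \frac{2}{7}\right) + 7\right) = 15871 \left(- \frac{52}{35} + 7\right) = 15871 \cdot \frac{193}{35} = \frac{3063103}{35}$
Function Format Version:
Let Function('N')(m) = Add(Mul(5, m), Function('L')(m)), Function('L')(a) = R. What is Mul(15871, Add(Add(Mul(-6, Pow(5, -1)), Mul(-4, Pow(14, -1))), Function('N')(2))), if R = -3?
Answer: Rational(3063103, 35) ≈ 87517.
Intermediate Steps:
Function('L')(a) = -3
Function('N')(m) = Add(-3, Mul(5, m)) (Function('N')(m) = Add(Mul(5, m), -3) = Add(-3, Mul(5, m)))
Mul(15871, Add(Add(Mul(-6, Pow(5, -1)), Mul(-4, Pow(14, -1))), Function('N')(2))) = Mul(15871, Add(Add(Mul(-6, Pow(5, -1)), Mul(-4, Pow(14, -1))), Add(-3, Mul(5, 2)))) = Mul(15871, Add(Add(Mul(-6, Rational(1, 5)), Mul(-4, Rational(1, 14))), Add(-3, 10))) = Mul(15871, Add(Add(Rational(-6, 5), Rational(-2, 7)), 7)) = Mul(15871, Add(Rational(-52, 35), 7)) = Mul(15871, Rational(193, 35)) = Rational(3063103, 35)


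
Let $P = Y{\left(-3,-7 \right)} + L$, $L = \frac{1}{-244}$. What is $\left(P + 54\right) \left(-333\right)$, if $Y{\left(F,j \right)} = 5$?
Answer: $- \frac{4793535}{244} \approx -19646.0$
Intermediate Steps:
$L = - \frac{1}{244} \approx -0.0040984$
$P = \frac{1219}{244}$ ($P = 5 - \frac{1}{244} = \frac{1219}{244} \approx 4.9959$)
$\left(P + 54\right) \left(-333\right) = \left(\frac{1219}{244} + 54\right) \left(-333\right) = \frac{14395}{244} \left(-333\right) = - \frac{4793535}{244}$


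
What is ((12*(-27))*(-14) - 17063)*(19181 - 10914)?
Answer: -103560709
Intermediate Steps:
((12*(-27))*(-14) - 17063)*(19181 - 10914) = (-324*(-14) - 17063)*8267 = (4536 - 17063)*8267 = -12527*8267 = -103560709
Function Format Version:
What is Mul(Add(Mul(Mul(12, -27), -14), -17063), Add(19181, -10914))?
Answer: -103560709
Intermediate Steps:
Mul(Add(Mul(Mul(12, -27), -14), -17063), Add(19181, -10914)) = Mul(Add(Mul(-324, -14), -17063), 8267) = Mul(Add(4536, -17063), 8267) = Mul(-12527, 8267) = -103560709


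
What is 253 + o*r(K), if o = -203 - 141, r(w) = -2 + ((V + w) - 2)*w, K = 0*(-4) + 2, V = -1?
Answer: 1629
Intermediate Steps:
K = 2 (K = 0 + 2 = 2)
r(w) = -2 + w*(-3 + w) (r(w) = -2 + ((-1 + w) - 2)*w = -2 + (-3 + w)*w = -2 + w*(-3 + w))
o = -344
253 + o*r(K) = 253 - 344*(-2 + 2² - 3*2) = 253 - 344*(-2 + 4 - 6) = 253 - 344*(-4) = 253 + 1376 = 1629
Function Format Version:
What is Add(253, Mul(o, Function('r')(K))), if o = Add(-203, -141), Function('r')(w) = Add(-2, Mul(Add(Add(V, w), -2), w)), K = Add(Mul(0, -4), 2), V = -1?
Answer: 1629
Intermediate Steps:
K = 2 (K = Add(0, 2) = 2)
Function('r')(w) = Add(-2, Mul(w, Add(-3, w))) (Function('r')(w) = Add(-2, Mul(Add(Add(-1, w), -2), w)) = Add(-2, Mul(Add(-3, w), w)) = Add(-2, Mul(w, Add(-3, w))))
o = -344
Add(253, Mul(o, Function('r')(K))) = Add(253, Mul(-344, Add(-2, Pow(2, 2), Mul(-3, 2)))) = Add(253, Mul(-344, Add(-2, 4, -6))) = Add(253, Mul(-344, -4)) = Add(253, 1376) = 1629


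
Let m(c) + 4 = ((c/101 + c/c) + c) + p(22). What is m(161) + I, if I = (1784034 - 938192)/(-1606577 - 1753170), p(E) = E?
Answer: 61535689685/339334447 ≈ 181.34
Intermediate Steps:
I = -845842/3359747 (I = 845842/(-3359747) = 845842*(-1/3359747) = -845842/3359747 ≈ -0.25176)
m(c) = 19 + 102*c/101 (m(c) = -4 + (((c/101 + c/c) + c) + 22) = -4 + (((c*(1/101) + 1) + c) + 22) = -4 + (((c/101 + 1) + c) + 22) = -4 + (((1 + c/101) + c) + 22) = -4 + ((1 + 102*c/101) + 22) = -4 + (23 + 102*c/101) = 19 + 102*c/101)
m(161) + I = (19 + (102/101)*161) - 845842/3359747 = (19 + 16422/101) - 845842/3359747 = 18341/101 - 845842/3359747 = 61535689685/339334447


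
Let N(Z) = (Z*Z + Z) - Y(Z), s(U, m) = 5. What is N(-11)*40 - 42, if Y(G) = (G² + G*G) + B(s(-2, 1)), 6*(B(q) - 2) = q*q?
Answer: -16706/3 ≈ -5568.7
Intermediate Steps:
B(q) = 2 + q²/6 (B(q) = 2 + (q*q)/6 = 2 + q²/6)
Y(G) = 37/6 + 2*G² (Y(G) = (G² + G*G) + (2 + (⅙)*5²) = (G² + G²) + (2 + (⅙)*25) = 2*G² + (2 + 25/6) = 2*G² + 37/6 = 37/6 + 2*G²)
N(Z) = -37/6 + Z - Z² (N(Z) = (Z*Z + Z) - (37/6 + 2*Z²) = (Z² + Z) + (-37/6 - 2*Z²) = (Z + Z²) + (-37/6 - 2*Z²) = -37/6 + Z - Z²)
N(-11)*40 - 42 = (-37/6 - 11 - 1*(-11)²)*40 - 42 = (-37/6 - 11 - 1*121)*40 - 42 = (-37/6 - 11 - 121)*40 - 42 = -829/6*40 - 42 = -16580/3 - 42 = -16706/3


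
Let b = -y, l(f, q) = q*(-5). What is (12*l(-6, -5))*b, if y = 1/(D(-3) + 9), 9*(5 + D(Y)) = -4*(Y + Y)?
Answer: -45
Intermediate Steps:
l(f, q) = -5*q
D(Y) = -5 - 8*Y/9 (D(Y) = -5 + (-4*(Y + Y))/9 = -5 + (-8*Y)/9 = -5 - 8*Y/9)
y = 3/20 (y = 1/((-5 - 8/9*(-3)) + 9) = 1/((-5 + 8/3) + 9) = 1/(-7/3 + 9) = 1/(20/3) = 3/20 ≈ 0.15000)
b = -3/20 (b = -1*3/20 = -3/20 ≈ -0.15000)
(12*l(-6, -5))*b = (12*(-5*(-5)))*(-3/20) = (12*25)*(-3/20) = 300*(-3/20) = -45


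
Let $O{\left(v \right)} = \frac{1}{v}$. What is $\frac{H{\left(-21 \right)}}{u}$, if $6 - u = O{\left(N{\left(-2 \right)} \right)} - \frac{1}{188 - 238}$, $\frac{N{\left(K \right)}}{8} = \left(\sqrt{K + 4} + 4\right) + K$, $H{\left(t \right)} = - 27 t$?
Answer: $\frac{265582800}{2741857} - \frac{2835000 \sqrt{2}}{2741857} \approx 95.4$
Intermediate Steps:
$N{\left(K \right)} = 32 + 8 K + 8 \sqrt{4 + K}$ ($N{\left(K \right)} = 8 \left(\left(\sqrt{K + 4} + 4\right) + K\right) = 8 \left(\left(\sqrt{4 + K} + 4\right) + K\right) = 8 \left(\left(4 + \sqrt{4 + K}\right) + K\right) = 8 \left(4 + K + \sqrt{4 + K}\right) = 32 + 8 K + 8 \sqrt{4 + K}$)
$u = \frac{299}{50} - \frac{1}{16 + 8 \sqrt{2}}$ ($u = 6 - \left(\frac{1}{32 + 8 \left(-2\right) + 8 \sqrt{4 - 2}} - \frac{1}{188 - 238}\right) = 6 - \left(\frac{1}{32 - 16 + 8 \sqrt{2}} - \frac{1}{-50}\right) = 6 - \left(\frac{1}{16 + 8 \sqrt{2}} - - \frac{1}{50}\right) = 6 - \left(\frac{1}{16 + 8 \sqrt{2}} + \frac{1}{50}\right) = 6 - \left(\frac{1}{50} + \frac{1}{16 + 8 \sqrt{2}}\right) = \frac{299}{50} - \frac{1}{16 + 8 \sqrt{2}} \approx 5.9434$)
$\frac{H{\left(-21 \right)}}{u} = \frac{\left(-27\right) \left(-21\right)}{\frac{1171}{200} + \frac{\sqrt{2}}{16}} = \frac{567}{\frac{1171}{200} + \frac{\sqrt{2}}{16}}$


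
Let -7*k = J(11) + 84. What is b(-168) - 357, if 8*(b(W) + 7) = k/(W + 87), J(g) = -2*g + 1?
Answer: -26207/72 ≈ -363.99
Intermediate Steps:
J(g) = 1 - 2*g
k = -9 (k = -((1 - 2*11) + 84)/7 = -((1 - 22) + 84)/7 = -(-21 + 84)/7 = -⅐*63 = -9)
b(W) = -7 - 9/(8*(87 + W)) (b(W) = -7 + (-9/(W + 87))/8 = -7 + (-9/(87 + W))/8 = -7 - 9/(8*(87 + W)))
b(-168) - 357 = (-4881 - 56*(-168))/(8*(87 - 168)) - 357 = (⅛)*(-4881 + 9408)/(-81) - 357 = (⅛)*(-1/81)*4527 - 357 = -503/72 - 357 = -26207/72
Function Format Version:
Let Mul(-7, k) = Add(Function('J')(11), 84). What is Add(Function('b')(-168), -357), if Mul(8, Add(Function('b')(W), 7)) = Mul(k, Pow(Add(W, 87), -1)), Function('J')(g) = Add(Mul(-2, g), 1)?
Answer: Rational(-26207, 72) ≈ -363.99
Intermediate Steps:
Function('J')(g) = Add(1, Mul(-2, g))
k = -9 (k = Mul(Rational(-1, 7), Add(Add(1, Mul(-2, 11)), 84)) = Mul(Rational(-1, 7), Add(Add(1, -22), 84)) = Mul(Rational(-1, 7), Add(-21, 84)) = Mul(Rational(-1, 7), 63) = -9)
Function('b')(W) = Add(-7, Mul(Rational(-9, 8), Pow(Add(87, W), -1))) (Function('b')(W) = Add(-7, Mul(Rational(1, 8), Mul(-9, Pow(Add(W, 87), -1)))) = Add(-7, Mul(Rational(1, 8), Mul(-9, Pow(Add(87, W), -1)))) = Add(-7, Mul(Rational(-9, 8), Pow(Add(87, W), -1))))
Add(Function('b')(-168), -357) = Add(Mul(Rational(1, 8), Pow(Add(87, -168), -1), Add(-4881, Mul(-56, -168))), -357) = Add(Mul(Rational(1, 8), Pow(-81, -1), Add(-4881, 9408)), -357) = Add(Mul(Rational(1, 8), Rational(-1, 81), 4527), -357) = Add(Rational(-503, 72), -357) = Rational(-26207, 72)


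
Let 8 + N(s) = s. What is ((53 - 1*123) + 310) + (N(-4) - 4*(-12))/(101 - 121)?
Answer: 1191/5 ≈ 238.20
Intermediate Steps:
N(s) = -8 + s
((53 - 1*123) + 310) + (N(-4) - 4*(-12))/(101 - 121) = ((53 - 1*123) + 310) + ((-8 - 4) - 4*(-12))/(101 - 121) = ((53 - 123) + 310) + (-12 + 48)/(-20) = (-70 + 310) + 36*(-1/20) = 240 - 9/5 = 1191/5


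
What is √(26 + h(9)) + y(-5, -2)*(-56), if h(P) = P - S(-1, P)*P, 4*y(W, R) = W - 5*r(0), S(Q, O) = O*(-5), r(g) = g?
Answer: 70 + 2*√110 ≈ 90.976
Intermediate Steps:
S(Q, O) = -5*O
y(W, R) = W/4 (y(W, R) = (W - 5*0)/4 = (W + 0)/4 = W/4)
h(P) = P + 5*P² (h(P) = P - (-5*P)*P = P - (-5)*P² = P + 5*P²)
√(26 + h(9)) + y(-5, -2)*(-56) = √(26 + 9*(1 + 5*9)) + ((¼)*(-5))*(-56) = √(26 + 9*(1 + 45)) - 5/4*(-56) = √(26 + 9*46) + 70 = √(26 + 414) + 70 = √440 + 70 = 2*√110 + 70 = 70 + 2*√110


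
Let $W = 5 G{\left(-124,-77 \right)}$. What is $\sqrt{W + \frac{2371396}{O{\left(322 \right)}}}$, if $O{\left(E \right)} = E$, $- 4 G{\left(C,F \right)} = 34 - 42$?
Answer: $\frac{2 \sqrt{47789147}}{161} \approx 85.875$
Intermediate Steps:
$G{\left(C,F \right)} = 2$ ($G{\left(C,F \right)} = - \frac{34 - 42}{4} = \left(- \frac{1}{4}\right) \left(-8\right) = 2$)
$W = 10$ ($W = 5 \cdot 2 = 10$)
$\sqrt{W + \frac{2371396}{O{\left(322 \right)}}} = \sqrt{10 + \frac{2371396}{322}} = \sqrt{10 + 2371396 \cdot \frac{1}{322}} = \sqrt{10 + \frac{1185698}{161}} = \sqrt{\frac{1187308}{161}} = \frac{2 \sqrt{47789147}}{161}$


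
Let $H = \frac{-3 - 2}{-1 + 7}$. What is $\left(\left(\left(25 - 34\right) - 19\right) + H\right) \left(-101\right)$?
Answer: $\frac{17473}{6} \approx 2912.2$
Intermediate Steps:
$H = - \frac{5}{6} \approx -0.83333$
$\left(\left(\left(25 - 34\right) - 19\right) + H\right) \left(-101\right) = \left(\left(\left(25 - 34\right) - 19\right) - \frac{5}{6}\right) \left(-101\right) = \left(\left(-9 - 19\right) - \frac{5}{6}\right) \left(-101\right) = \left(-28 - \frac{5}{6}\right) \left(-101\right) = \left(- \frac{173}{6}\right) \left(-101\right) = \frac{17473}{6}$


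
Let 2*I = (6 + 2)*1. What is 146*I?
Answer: 584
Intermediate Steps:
I = 4 (I = ((6 + 2)*1)/2 = (8*1)/2 = (½)*8 = 4)
146*I = 146*4 = 584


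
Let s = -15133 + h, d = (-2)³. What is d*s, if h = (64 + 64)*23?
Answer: 97512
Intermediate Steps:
d = -8
h = 2944 (h = 128*23 = 2944)
s = -12189 (s = -15133 + 2944 = -12189)
d*s = -8*(-12189) = 97512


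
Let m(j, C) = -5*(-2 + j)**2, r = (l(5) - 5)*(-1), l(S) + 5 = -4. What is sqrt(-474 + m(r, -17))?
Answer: I*sqrt(1194) ≈ 34.554*I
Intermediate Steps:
l(S) = -9 (l(S) = -5 - 4 = -9)
r = 14 (r = (-9 - 5)*(-1) = -14*(-1) = 14)
sqrt(-474 + m(r, -17)) = sqrt(-474 - 5*(-2 + 14)**2) = sqrt(-474 - 5*12**2) = sqrt(-474 - 5*144) = sqrt(-474 - 720) = sqrt(-1194) = I*sqrt(1194)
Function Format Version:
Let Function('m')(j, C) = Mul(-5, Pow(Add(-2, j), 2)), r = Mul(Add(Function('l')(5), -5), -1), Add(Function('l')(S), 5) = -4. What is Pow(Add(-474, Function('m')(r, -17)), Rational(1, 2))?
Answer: Mul(I, Pow(1194, Rational(1, 2))) ≈ Mul(34.554, I)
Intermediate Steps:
Function('l')(S) = -9 (Function('l')(S) = Add(-5, -4) = -9)
r = 14 (r = Mul(Add(-9, -5), -1) = Mul(-14, -1) = 14)
Pow(Add(-474, Function('m')(r, -17)), Rational(1, 2)) = Pow(Add(-474, Mul(-5, Pow(Add(-2, 14), 2))), Rational(1, 2)) = Pow(Add(-474, Mul(-5, Pow(12, 2))), Rational(1, 2)) = Pow(Add(-474, Mul(-5, 144)), Rational(1, 2)) = Pow(Add(-474, -720), Rational(1, 2)) = Pow(-1194, Rational(1, 2)) = Mul(I, Pow(1194, Rational(1, 2)))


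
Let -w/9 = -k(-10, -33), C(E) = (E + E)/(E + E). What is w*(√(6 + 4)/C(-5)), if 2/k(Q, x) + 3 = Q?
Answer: -18*√10/13 ≈ -4.3785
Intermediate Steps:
C(E) = 1 (C(E) = (2*E)/((2*E)) = (2*E)*(1/(2*E)) = 1)
k(Q, x) = 2/(-3 + Q)
w = -18/13 (w = -(-9)*2/(-3 - 10) = -(-9)*2/(-13) = -(-9)*2*(-1/13) = -(-9)*(-2)/13 = -9*2/13 = -18/13 ≈ -1.3846)
w*(√(6 + 4)/C(-5)) = -18*√(6 + 4)/(13*1) = -18*√10/13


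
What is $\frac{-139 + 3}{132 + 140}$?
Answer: $- \frac{1}{2} \approx -0.5$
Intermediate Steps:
$\frac{-139 + 3}{132 + 140} = - \frac{136}{272} = \left(-136\right) \frac{1}{272} = - \frac{1}{2}$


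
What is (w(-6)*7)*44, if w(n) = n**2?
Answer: 11088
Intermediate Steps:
(w(-6)*7)*44 = ((-6)**2*7)*44 = (36*7)*44 = 252*44 = 11088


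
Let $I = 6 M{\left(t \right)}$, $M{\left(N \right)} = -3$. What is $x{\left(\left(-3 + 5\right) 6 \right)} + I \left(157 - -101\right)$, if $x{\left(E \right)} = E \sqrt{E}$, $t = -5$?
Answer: $-4644 + 24 \sqrt{3} \approx -4602.4$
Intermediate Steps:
$x{\left(E \right)} = E^{\frac{3}{2}}$
$I = -18$ ($I = 6 \left(-3\right) = -18$)
$x{\left(\left(-3 + 5\right) 6 \right)} + I \left(157 - -101\right) = \left(\left(-3 + 5\right) 6\right)^{\frac{3}{2}} - 18 \left(157 - -101\right) = \left(2 \cdot 6\right)^{\frac{3}{2}} - 18 \left(157 + 101\right) = 12^{\frac{3}{2}} - 4644 = 24 \sqrt{3} - 4644 = -4644 + 24 \sqrt{3}$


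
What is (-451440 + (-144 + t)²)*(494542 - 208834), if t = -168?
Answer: -101168059968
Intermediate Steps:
(-451440 + (-144 + t)²)*(494542 - 208834) = (-451440 + (-144 - 168)²)*(494542 - 208834) = (-451440 + (-312)²)*285708 = (-451440 + 97344)*285708 = -354096*285708 = -101168059968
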